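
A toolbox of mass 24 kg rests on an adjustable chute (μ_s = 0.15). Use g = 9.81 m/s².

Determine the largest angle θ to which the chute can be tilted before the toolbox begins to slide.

At the slip threshold, m g sin θ = μ_s · m g cos θ, so tan θ = μ_s.
θ_max = arctan(0.15) = 8.53°.

θ_max ≈ 8.53°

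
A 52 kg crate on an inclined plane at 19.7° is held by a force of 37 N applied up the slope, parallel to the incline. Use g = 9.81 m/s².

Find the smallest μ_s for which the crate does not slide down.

μ_s,min ≈ 0.281

N = m g cos θ = 480.3 N.
Friction must make up the shortfall along the incline: f = m g sin θ − P = 172 − 37 = 135 N.
At the threshold f = μ_s N, so μ_s,min = 135/480.3 = 0.281.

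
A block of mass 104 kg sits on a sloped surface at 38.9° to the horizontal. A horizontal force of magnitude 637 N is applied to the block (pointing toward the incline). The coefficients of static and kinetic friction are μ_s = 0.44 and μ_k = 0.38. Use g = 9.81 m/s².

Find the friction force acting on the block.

f ≈ 145 N (up the incline)

The horizontal push has a component P sin θ into the surface, so N = m g cos θ + P sin θ = 794 + 400 = 1194 N.
Parallel to the incline: P cos θ − m g sin θ = 495.7 − 640.7 = -144.9 N; the friction needed to balance this is 144.9 N acting up the slope.
Maximum static friction: μ_s N = 0.44 × 1194 = 525.4 N.
Since 144.9 N is within the 525.4 N limit, the block stays put and friction is exactly 145 N.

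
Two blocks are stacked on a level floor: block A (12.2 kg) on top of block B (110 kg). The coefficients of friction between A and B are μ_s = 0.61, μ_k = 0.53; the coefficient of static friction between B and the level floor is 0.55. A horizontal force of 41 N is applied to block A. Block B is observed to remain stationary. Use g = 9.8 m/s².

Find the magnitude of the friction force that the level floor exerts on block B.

The normal force B exerts on A is simply A's weight, N₁ = 119.6 N.
So the A–B interface can sustain at most μ_s N₁ = 72.93 N of static friction.
Since P = 41 N ≤ 72.93 N, A does not slip on B; friction on A equals P = 41 N.
B experiences an equal 41 N forward from A (third law). B is in equilibrium, so the floor supplies f₂ = 41 N of static friction (limit μ_s(m_A+m_B)g = 658.7 N, not exceeded).

f ≈ 41 N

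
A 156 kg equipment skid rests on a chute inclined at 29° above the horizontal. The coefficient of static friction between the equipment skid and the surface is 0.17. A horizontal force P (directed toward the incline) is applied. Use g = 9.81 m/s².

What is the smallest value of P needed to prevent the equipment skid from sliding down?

The equipment skid tends to slide down (tan θ > μ_s), so at the point of impending slip friction acts up-slope at its limit: f = μ_s N.
Perpendicular to the incline: N = m g cos θ + P sin θ.
Along the incline: P cos θ + μ_s N = m g sin θ, i.e. P cos θ + μ_s (m g cos θ + P sin θ) = m g sin θ.
Solving, P (cos θ + μ_s sin θ) = m g (sin θ − μ_s cos θ), so P = 1530×0.3361/0.957 = 537 N.

P_min ≈ 537 N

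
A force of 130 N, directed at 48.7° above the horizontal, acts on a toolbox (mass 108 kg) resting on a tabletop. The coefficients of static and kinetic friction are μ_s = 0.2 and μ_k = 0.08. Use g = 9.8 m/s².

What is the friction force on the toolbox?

f ≈ 85.8 N

N = m g − P sin α = 1058 − 130×sin 48.7° = 960.7 N.
Horizontally, friction must balance P cos α = 85.8 N.
μ_s N = 0.2 × 960.7 = 192.1 N.
Since 85.8 N does not exceed the limit, the toolbox stays at rest and f = 85.8 N.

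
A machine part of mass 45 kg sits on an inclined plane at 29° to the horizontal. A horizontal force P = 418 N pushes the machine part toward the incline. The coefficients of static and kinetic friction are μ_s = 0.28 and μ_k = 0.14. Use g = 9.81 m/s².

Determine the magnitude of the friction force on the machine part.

The horizontal push has a component P sin θ into the surface, so N = m g cos θ + P sin θ = 386.1 + 202.7 = 588.8 N.
Along the incline, the net driving force (taking up-slope positive) is P cos θ − m g sin θ = 365.6 − 214 = 151.6 N, so equilibrium requires friction f = -151.6 N (down-slope).
The limit of static friction is μ_s N = 164.9 N.
|f_req| = 151.6 ≤ 164.9 N → the machine part is in equilibrium; friction equals the required value.

f ≈ 152 N (down the incline)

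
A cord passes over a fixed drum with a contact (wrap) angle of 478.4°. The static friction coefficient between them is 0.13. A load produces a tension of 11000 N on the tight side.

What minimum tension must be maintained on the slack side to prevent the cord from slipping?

Capstan equation at impending slip: T_tight/T_slack = e^{μβ}.
β = 478.4° = 8.35 rad; e^{μβ} = e^{0.13×8.35} = 2.961.
T_slack = T_tight / e^{μβ} = 11000 / 2.961 = 3720 N.

T_min ≈ 3720 N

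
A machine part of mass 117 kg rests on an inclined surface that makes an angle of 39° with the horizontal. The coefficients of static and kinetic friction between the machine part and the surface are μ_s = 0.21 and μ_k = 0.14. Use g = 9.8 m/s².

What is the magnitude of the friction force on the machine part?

f ≈ 125 N (up the incline)

Perpendicular to the surface, N = m g cos θ = 117·9.8·cos 39° = 891.1 N.
For equilibrium along the incline, friction must balance the weight component: f = m g sin θ = 721.6 N up the slope.
The static-friction ceiling is μ_s N = 0.21 × 891.1 = 187.1 N.
|721.6| exceeds 187.1 N, so the machine part slips down-slope; friction is kinetic, f = μ_k N = 0.14×891.1 = 125 N.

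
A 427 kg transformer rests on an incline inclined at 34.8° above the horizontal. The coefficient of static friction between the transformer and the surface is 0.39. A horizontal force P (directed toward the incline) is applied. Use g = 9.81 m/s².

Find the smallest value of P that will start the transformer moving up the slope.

At impending motion up the slope, friction acts down-slope at its limit: f = μ_s N.
Perpendicular to the incline: N = m g cos θ + P sin θ.
Along the incline: P cos θ = m g sin θ + μ_s N = m g sin θ + μ_s (m g cos θ + P sin θ).
Solving, P (cos θ − μ_s sin θ) = m g (sin θ + μ_s cos θ), so P = 427×9.81×(sin 34.8° + 0.39 cos 34.8°)/(cos 34.8° − 0.39 sin 34.8°) = 4190×0.891/0.5986 = 6240 N.

P ≈ 6240 N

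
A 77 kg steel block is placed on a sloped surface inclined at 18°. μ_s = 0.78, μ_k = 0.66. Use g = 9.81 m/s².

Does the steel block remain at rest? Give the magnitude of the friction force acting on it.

f ≈ 233 N

N = m g cos θ = 718 N.
Down-slope weight component: m g sin θ = 233 N.
μ_s N = 560 N.
233 ≤ 560 N, so it stays put; friction = 233 N.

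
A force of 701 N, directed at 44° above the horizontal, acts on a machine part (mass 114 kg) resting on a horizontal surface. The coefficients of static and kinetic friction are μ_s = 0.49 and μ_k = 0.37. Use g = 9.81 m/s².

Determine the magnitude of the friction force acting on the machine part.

N = m g − P sin α = 1118 − 701×sin 44° = 631.4 N.
Horizontally, friction must balance P cos α = 504.3 N.
The static-friction limit is μ_s N = 309.4 N.
504.3 > 309.4 N → the machine part slides; f = μ_k N = 0.37×631.4 = 234 N.

f ≈ 234 N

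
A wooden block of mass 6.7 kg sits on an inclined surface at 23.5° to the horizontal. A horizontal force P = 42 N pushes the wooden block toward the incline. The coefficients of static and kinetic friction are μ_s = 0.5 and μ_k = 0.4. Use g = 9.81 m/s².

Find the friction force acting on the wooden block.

The horizontal push has a component P sin θ into the surface, so N = m g cos θ + P sin θ = 60.28 + 16.75 = 77.02 N.
Along the incline, the net driving force (taking up-slope positive) is P cos θ − m g sin θ = 38.52 − 26.21 = 12.31 N, so equilibrium requires friction f = -12.31 N (down-slope).
Maximum static friction: μ_s N = 0.5 × 77.02 = 38.51 N.
|f_req| = 12.31 ≤ 38.51 N → the wooden block is in equilibrium; friction equals the required value.

f ≈ 12.3 N (down the incline)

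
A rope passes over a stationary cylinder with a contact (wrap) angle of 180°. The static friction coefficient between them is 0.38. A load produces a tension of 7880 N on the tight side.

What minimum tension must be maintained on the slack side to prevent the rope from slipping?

Capstan equation at impending slip: T_tight/T_slack = e^{μβ}.
β = 180° = 3.142 rad; e^{μβ} = e^{0.38×3.142} = 3.3.
T_slack = T_tight / e^{μβ} = 7880 / 3.3 = 2390 N.

T_min ≈ 2390 N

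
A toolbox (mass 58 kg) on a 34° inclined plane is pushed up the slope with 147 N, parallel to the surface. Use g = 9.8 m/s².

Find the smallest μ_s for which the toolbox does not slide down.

μ_s,min ≈ 0.363

N = m g cos θ = 471.2 N.
Friction must make up the shortfall along the incline: f = m g sin θ − P = 317.8 − 147 = 170.8 N.
At the threshold f = μ_s N, so μ_s,min = 170.8/471.2 = 0.363.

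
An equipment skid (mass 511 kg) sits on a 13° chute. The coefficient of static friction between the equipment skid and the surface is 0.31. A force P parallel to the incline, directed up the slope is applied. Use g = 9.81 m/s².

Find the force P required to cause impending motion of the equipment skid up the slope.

At impending motion up the slope, friction acts down-slope at its limit: f = μ_s N.
P is parallel to the surface, so N = m g cos θ = 4880 N.
Along the incline: P = m g sin θ + μ_s N = 1130 + 0.31×4880 = 2640 N.

P ≈ 2640 N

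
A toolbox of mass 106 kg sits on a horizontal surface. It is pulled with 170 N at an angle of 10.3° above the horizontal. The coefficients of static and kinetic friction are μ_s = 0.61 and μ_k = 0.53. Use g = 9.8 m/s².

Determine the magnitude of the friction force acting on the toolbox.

f ≈ 167 N

The vertical component of P reduces the normal force: N = m g − P sin α = 1039 − 30.4 = 1008 N.
Horizontally, friction must balance P cos α = 167.3 N.
The static-friction limit is μ_s N = 615.1 N.
167.3 ≤ 615.1 N → static; friction equals the required 167 N.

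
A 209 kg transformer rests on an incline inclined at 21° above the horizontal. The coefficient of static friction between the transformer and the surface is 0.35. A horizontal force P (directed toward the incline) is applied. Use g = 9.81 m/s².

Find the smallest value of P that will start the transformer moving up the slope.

P ≈ 1740 N

At impending motion up the slope, friction acts down-slope at its limit: f = μ_s N.
Perpendicular to the incline: N = m g cos θ + P sin θ.
Along the incline: P cos θ = m g sin θ + μ_s N = m g sin θ + μ_s (m g cos θ + P sin θ).
Solving, P (cos θ − μ_s sin θ) = m g (sin θ + μ_s cos θ), so P = 209×9.81×(sin 21° + 0.35 cos 21°)/(cos 21° − 0.35 sin 21°) = 2050×0.6851/0.8082 = 1740 N.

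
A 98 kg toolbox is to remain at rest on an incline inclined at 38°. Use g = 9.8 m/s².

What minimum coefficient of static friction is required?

At the slip threshold m g sin θ = μ_s m g cos θ, so μ_s,min = tan θ.
μ_s,min = tan 38° = 0.781.

μ_s,min ≈ 0.781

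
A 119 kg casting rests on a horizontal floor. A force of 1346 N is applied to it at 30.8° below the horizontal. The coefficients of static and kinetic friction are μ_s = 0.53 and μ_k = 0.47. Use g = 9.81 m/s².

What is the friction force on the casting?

f ≈ 873 N

The vertical component of P adds to the normal force: N = m g + P sin α = 1167 + 689.2 = 1857 N.
The horizontal driving force is P cos α = 1156 N, so equilibrium needs friction f = 1156 N.
The static-friction limit is μ_s N = 984 N.
1156 > 984 N → the casting slides; f = μ_k N = 0.47×1857 = 873 N.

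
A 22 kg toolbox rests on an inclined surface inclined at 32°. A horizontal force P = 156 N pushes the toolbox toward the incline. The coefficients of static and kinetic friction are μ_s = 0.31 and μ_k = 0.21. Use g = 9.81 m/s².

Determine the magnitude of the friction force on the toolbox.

f ≈ 17.9 N (down the incline)

The horizontal push has a component P sin θ into the surface, so N = m g cos θ + P sin θ = 183 + 82.67 = 265.7 N.
Along the incline, the net driving force (taking up-slope positive) is P cos θ − m g sin θ = 132.3 − 114.4 = 17.93 N, so equilibrium requires friction f = -17.93 N (down-slope).
The limit of static friction is μ_s N = 82.36 N.
Since 17.93 N is within the 82.36 N limit, the toolbox stays put and friction is exactly 17.9 N.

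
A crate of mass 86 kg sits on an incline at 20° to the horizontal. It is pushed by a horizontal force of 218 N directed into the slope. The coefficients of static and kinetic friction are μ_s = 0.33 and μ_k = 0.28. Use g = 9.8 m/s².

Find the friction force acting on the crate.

Resolve perpendicular to the incline: N = m g cos θ + P sin θ = 86×9.8×cos 20° + 218×sin 20° = 866.5 N.
Parallel to the incline: P cos θ − m g sin θ = 204.9 − 288.3 = -83.4 N; the friction needed to balance this is 83.4 N acting up the slope.
Maximum static friction: μ_s N = 0.33 × 866.5 = 286 N.
|f_req| = 83.4 ≤ 286 N → the crate is in equilibrium; friction equals the required value.

f ≈ 83.4 N (up the incline)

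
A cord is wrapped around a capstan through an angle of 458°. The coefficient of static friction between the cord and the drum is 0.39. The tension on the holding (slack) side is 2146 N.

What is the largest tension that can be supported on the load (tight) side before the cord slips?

At impending slip the capstan equation gives T₂/T₁ = e^{μβ} with β in radians.
β = 458° × π/180 = 7.994 rad.
e^{μβ} = e^{0.39×7.994} = 22.59.
T₂ = T₁ · e^{μβ} = 2146 × 22.59 = 48500 N.

T_max ≈ 48500 N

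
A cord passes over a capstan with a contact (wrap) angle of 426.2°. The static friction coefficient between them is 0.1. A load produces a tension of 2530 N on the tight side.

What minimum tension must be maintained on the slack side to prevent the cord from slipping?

T_min ≈ 1200 N

Capstan equation at impending slip: T_tight/T_slack = e^{μβ}.
β = 426.2° = 7.439 rad; e^{μβ} = e^{0.1×7.439} = 2.104.
T_slack = T_tight / e^{μβ} = 2530 / 2.104 = 1200 N.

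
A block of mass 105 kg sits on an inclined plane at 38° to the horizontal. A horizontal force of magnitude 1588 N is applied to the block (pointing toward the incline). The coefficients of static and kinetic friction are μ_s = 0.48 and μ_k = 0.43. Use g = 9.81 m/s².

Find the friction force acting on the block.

The horizontal push has a component P sin θ into the surface, so N = m g cos θ + P sin θ = 811.7 + 977.7 = 1789 N.
Parallel to the incline: P cos θ − m g sin θ = 1251 − 634.2 = 617.2 N; the friction needed to balance this is 617.2 N acting down the slope.
Maximum static friction: μ_s N = 0.48 × 1789 = 858.9 N.
|f_req| = 617.2 ≤ 858.9 N → the block is in equilibrium; friction equals the required value.

f ≈ 617 N (down the incline)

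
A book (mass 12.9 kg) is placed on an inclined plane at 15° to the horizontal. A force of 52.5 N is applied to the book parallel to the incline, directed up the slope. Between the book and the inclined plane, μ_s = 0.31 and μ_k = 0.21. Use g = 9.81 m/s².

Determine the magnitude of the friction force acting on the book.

f ≈ 19.7 N (down the incline)

Perpendicular to the surface, N = m g cos θ = 12.9·9.81·cos 15° = 122.2 N.
The friction needed for equilibrium is m g sin θ − P = 32.75 − 52.5 = -19.75 N, measured positive up-slope.
Maximum static friction available: μ_s N = 0.31 × 122.2 = 37.89 N.
Since |-19.75| ≤ 37.89 N, static friction is sufficient; f equals the required value, not μ_s N.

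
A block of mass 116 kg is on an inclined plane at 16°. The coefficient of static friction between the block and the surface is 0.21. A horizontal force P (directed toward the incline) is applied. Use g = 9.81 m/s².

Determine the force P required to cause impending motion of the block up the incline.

At impending motion up the slope, friction acts down-slope at its limit: f = μ_s N.
Perpendicular to the incline: N = m g cos θ + P sin θ.
Along the incline: P cos θ = m g sin θ + μ_s N = m g sin θ + μ_s (m g cos θ + P sin θ).
Solving, P (cos θ − μ_s sin θ) = m g (sin θ + μ_s cos θ), so P = 116×9.81×(sin 16° + 0.21 cos 16°)/(cos 16° − 0.21 sin 16°) = 1140×0.4775/0.9034 = 601 N.

P ≈ 601 N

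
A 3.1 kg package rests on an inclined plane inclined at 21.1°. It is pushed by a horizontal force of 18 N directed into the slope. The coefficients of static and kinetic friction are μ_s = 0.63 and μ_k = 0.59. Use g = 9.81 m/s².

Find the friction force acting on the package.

f ≈ 5.85 N (down the incline)

Resolve perpendicular to the incline: N = m g cos θ + P sin θ = 3.1×9.81×cos 21.1° + 18×sin 21.1° = 34.85 N.
Along the incline, the net driving force (taking up-slope positive) is P cos θ − m g sin θ = 16.79 − 10.95 = 5.845 N, so equilibrium requires friction f = -5.845 N (down-slope).
The limit of static friction is μ_s N = 21.96 N.
Since 5.845 N is within the 21.96 N limit, the package stays put and friction is exactly 5.85 N.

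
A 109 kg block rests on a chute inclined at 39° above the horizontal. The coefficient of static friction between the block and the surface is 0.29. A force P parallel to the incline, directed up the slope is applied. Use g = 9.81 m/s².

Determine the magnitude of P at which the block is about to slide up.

P ≈ 914 N

At impending motion up the slope, friction acts down-slope at its limit: f = μ_s N.
P is parallel to the surface, so N = m g cos θ = 831 N.
Along the incline: P = m g sin θ + μ_s N = 673 + 0.29×831 = 914 N.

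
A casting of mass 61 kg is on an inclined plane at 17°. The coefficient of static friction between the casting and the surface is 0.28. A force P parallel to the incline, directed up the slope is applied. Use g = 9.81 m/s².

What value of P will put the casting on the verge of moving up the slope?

P ≈ 335 N

At impending motion up the slope, friction acts down-slope at its limit: f = μ_s N.
P is parallel to the surface, so N = m g cos θ = 572 N.
Along the incline: P = m g sin θ + μ_s N = 175 + 0.28×572 = 335 N.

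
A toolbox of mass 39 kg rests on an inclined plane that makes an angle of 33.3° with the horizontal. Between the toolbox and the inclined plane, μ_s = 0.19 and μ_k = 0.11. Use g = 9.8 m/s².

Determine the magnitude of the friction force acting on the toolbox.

Normal force: N = m g cos θ = 39 × 9.8 × cos 33.3° = 319.4 N.
Along the slope the weight component is m g sin θ = 209.8 N; friction must supply exactly this, acting up-slope.
The static-friction ceiling is μ_s N = 0.19 × 319.4 = 60.69 N.
|209.8| exceeds 60.69 N, so the toolbox slips down-slope; friction is kinetic, f = μ_k N = 0.11×319.4 = 35.1 N.

f ≈ 35.1 N (up the incline)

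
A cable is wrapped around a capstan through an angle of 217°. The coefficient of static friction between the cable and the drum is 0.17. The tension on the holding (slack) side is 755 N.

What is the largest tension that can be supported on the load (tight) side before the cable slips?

T_max ≈ 1440 N

At impending slip the capstan equation gives T₂/T₁ = e^{μβ} with β in radians.
β = 217° × π/180 = 3.787 rad.
e^{μβ} = e^{0.17×3.787} = 1.904.
T₂ = T₁ · e^{μβ} = 755 × 1.904 = 1440 N.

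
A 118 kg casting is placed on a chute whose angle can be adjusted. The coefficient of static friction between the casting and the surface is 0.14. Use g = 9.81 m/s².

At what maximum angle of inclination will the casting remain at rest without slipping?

At the slip threshold, m g sin θ = μ_s · m g cos θ, so tan θ = μ_s.
θ_max = arctan(0.14) = 7.97°.

θ_max ≈ 7.97°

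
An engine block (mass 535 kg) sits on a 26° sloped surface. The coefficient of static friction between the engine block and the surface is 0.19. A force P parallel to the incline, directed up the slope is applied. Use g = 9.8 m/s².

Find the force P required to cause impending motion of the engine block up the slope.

At impending motion up the slope, friction acts down-slope at its limit: f = μ_s N.
P is parallel to the surface, so N = m g cos θ = 4710 N.
Along the incline: P = m g sin θ + μ_s N = 2300 + 0.19×4710 = 3190 N.

P ≈ 3190 N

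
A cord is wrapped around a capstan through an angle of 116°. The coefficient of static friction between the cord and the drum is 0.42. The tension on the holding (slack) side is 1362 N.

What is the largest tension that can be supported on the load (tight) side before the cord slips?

T_max ≈ 3190 N

At impending slip the capstan equation gives T₂/T₁ = e^{μβ} with β in radians.
β = 116° × π/180 = 2.025 rad.
e^{μβ} = e^{0.42×2.025} = 2.34.
T₂ = T₁ · e^{μβ} = 1362 × 2.34 = 3190 N.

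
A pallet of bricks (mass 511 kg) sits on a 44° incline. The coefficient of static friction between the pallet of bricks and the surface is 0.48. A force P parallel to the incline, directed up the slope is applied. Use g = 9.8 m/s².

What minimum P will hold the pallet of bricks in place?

P_min ≈ 1750 N

The pallet of bricks tends to slide down (tan θ > μ_s), so at the point of impending slip friction acts up-slope at its limit: f = μ_s N.
P is parallel to the surface, so N = m g cos θ = 3600 N.
Along the incline: P + μ_s N = m g sin θ, so P = 3480 − 0.48×3600 = 1750 N.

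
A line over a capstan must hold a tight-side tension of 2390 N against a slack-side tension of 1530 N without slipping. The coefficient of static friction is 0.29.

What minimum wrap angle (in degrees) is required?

β_min ≈ 88.1°

T₂/T₁ = e^{μβ} → β = ln(T₂/T₁)/μ.
β = ln(2390/1530)/0.29 = 0.446/0.29 = 1.538 rad.
In degrees: β = 1.538 × 180/π = 88.1°.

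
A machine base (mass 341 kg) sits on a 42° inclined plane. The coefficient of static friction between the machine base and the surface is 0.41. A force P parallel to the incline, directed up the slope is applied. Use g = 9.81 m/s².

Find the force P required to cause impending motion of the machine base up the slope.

At impending motion up the slope, friction acts down-slope at its limit: f = μ_s N.
P is parallel to the surface, so N = m g cos θ = 2490 N.
Along the incline: P = m g sin θ + μ_s N = 2240 + 0.41×2490 = 3260 N.

P ≈ 3260 N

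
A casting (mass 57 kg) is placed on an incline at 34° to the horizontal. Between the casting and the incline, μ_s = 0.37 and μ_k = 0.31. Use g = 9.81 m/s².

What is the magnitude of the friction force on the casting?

The normal reaction is N = m g cos θ = 463.6 N.
For equilibrium along the incline, friction must balance the weight component: f = m g sin θ = 312.7 N up the slope.
The static-friction ceiling is μ_s N = 0.37 × 463.6 = 171.5 N.
Since |312.7| > 171.5 N, static friction cannot hold it; the casting slides down the incline and kinetic friction applies: f = μ_k N = 0.31 × 463.6 = 144 N.

f ≈ 144 N (up the incline)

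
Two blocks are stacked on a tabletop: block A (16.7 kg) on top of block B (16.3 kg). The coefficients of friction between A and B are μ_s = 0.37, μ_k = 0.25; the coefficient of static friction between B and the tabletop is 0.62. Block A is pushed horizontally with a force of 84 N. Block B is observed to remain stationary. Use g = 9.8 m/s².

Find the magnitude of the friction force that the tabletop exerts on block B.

The normal force B exerts on A is simply A's weight, N₁ = 163.7 N.
So the A–B interface can sustain at most μ_s N₁ = 60.55 N of static friction.
Since P = 84 N > 60.55 N, A slides on B; the A–B friction is kinetic: f₁ = μ_k N₁ = 0.25×163.7 = 40.9 N.
B experiences an equal 40.9 N forward from A (third law). B is in equilibrium, so the floor supplies f₂ = 40.9 N of static friction (limit μ_s(m_A+m_B)g = 200.5 N, not exceeded).

f ≈ 40.9 N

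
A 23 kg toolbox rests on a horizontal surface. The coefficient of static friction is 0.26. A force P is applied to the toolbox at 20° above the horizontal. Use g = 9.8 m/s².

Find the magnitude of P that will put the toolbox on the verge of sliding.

N = m g − P sin α (the pull lifts the toolbox).
At impending slip, P cos α = μ_s N = μ_s (m g − P sin α).
Solving: P (cos α + μ_s sin α) = μ_s m g → P = 0.26×225/(cos 20° + 0.26 sin 20°) = 58.6/1.029 = 57 N.

P ≈ 57 N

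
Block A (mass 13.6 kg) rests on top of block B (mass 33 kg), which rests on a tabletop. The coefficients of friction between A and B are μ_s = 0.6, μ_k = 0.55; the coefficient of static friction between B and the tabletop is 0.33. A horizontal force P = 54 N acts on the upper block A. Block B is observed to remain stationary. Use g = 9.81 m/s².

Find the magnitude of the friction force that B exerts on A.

Normal force at the A–B interface: N₁ = m_A g = 133.4 N.
So the A–B interface can sustain at most μ_s N₁ = 80.05 N of static friction.
P = 54 N is within that limit, so A and B move together (both at rest); the A–B friction is simply f₁ = P = 54 N.
By Newton's third law B feels 54 N forward from A. With B stationary, the floor's static friction on B balances it: f₂ = 54 N (well within μ_s(m_A+m_B)g = 150.9 N).

f ≈ 54 N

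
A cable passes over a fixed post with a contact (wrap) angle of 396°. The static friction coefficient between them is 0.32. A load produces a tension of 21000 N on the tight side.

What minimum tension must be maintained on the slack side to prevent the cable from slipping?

T_min ≈ 2300 N

Capstan equation at impending slip: T_tight/T_slack = e^{μβ}.
β = 396° = 6.912 rad; e^{μβ} = e^{0.32×6.912} = 9.131.
T_slack = T_tight / e^{μβ} = 21000 / 9.131 = 2300 N.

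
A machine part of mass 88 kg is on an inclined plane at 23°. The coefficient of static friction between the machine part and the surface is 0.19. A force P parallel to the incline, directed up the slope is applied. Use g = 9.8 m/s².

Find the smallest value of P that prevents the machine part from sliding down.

P_min ≈ 186 N

The machine part tends to slide down (tan θ > μ_s), so at the point of impending slip friction acts up-slope at its limit: f = μ_s N.
P is parallel to the surface, so N = m g cos θ = 794 N.
Along the incline: P + μ_s N = m g sin θ, so P = 337 − 0.19×794 = 186 N.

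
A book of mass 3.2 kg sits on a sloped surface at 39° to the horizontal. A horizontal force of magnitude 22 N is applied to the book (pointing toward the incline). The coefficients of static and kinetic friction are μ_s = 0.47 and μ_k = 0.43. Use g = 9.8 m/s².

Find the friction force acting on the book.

Normal direction: N = m g cos θ + P sin θ = 38.22 N.
Parallel to the incline: P cos θ − m g sin θ = 17.1 − 19.74 = -2.638 N; the friction needed to balance this is 2.638 N acting up the slope.
Maximum static friction: μ_s N = 0.47 × 38.22 = 17.96 N.
|f_req| = 2.638 ≤ 17.96 N → the book is in equilibrium; friction equals the required value.

f ≈ 2.64 N (up the incline)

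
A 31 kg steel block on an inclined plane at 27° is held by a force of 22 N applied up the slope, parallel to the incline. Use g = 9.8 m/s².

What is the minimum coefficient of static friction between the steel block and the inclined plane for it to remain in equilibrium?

μ_s,min ≈ 0.428

N = m g cos θ = 270.7 N.
Friction must make up the shortfall along the incline: f = m g sin θ − P = 137.9 − 22 = 115.9 N.
At the threshold f = μ_s N, so μ_s,min = 115.9/270.7 = 0.428.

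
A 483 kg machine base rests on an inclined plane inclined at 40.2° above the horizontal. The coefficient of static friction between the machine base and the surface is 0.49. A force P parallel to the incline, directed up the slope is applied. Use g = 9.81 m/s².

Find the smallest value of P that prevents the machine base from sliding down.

The machine base tends to slide down (tan θ > μ_s), so at the point of impending slip friction acts up-slope at its limit: f = μ_s N.
P is parallel to the surface, so N = m g cos θ = 3620 N.
Along the incline: P + μ_s N = m g sin θ, so P = 3060 − 0.49×3620 = 1280 N.

P_min ≈ 1280 N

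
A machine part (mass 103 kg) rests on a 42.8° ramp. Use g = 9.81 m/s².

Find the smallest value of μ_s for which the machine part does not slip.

μ_s,min ≈ 0.926

At the slip threshold m g sin θ = μ_s m g cos θ, so μ_s,min = tan θ.
μ_s,min = tan 42.8° = 0.926.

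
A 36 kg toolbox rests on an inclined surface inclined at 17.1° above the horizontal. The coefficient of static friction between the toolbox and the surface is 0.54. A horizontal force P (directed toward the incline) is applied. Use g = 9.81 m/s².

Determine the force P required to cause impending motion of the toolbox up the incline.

P ≈ 359 N

At impending motion up the slope, friction acts down-slope at its limit: f = μ_s N.
Perpendicular to the incline: N = m g cos θ + P sin θ.
Along the incline: P cos θ = m g sin θ + μ_s N = m g sin θ + μ_s (m g cos θ + P sin θ).
Solving, P (cos θ − μ_s sin θ) = m g (sin θ + μ_s cos θ), so P = 36×9.81×(sin 17.1° + 0.54 cos 17.1°)/(cos 17.1° − 0.54 sin 17.1°) = 353×0.8102/0.797 = 359 N.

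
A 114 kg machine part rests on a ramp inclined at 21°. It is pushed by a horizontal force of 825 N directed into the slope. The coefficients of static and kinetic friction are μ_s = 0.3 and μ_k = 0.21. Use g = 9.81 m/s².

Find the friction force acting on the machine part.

f ≈ 369 N (down the incline)

Normal direction: N = m g cos θ + P sin θ = 1340 N.
Parallel to the incline: P cos θ − m g sin θ = 770.2 − 400.8 = 369.4 N; the friction needed to balance this is 369.4 N acting down the slope.
Maximum static friction: μ_s N = 0.3 × 1340 = 401.9 N.
|f_req| = 369.4 ≤ 401.9 N → the machine part is in equilibrium; friction equals the required value.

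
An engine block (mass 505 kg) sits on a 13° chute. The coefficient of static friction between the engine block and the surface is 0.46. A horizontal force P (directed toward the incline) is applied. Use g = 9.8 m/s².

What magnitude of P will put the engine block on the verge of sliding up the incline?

At impending motion up the slope, friction acts down-slope at its limit: f = μ_s N.
Perpendicular to the incline: N = m g cos θ + P sin θ.
Along the incline: P cos θ = m g sin θ + μ_s N = m g sin θ + μ_s (m g cos θ + P sin θ).
Solving, P (cos θ − μ_s sin θ) = m g (sin θ + μ_s cos θ), so P = 505×9.8×(sin 13° + 0.46 cos 13°)/(cos 13° − 0.46 sin 13°) = 4950×0.6732/0.8709 = 3830 N.

P ≈ 3830 N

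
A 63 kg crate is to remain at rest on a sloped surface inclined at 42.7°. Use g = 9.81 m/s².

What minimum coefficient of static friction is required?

μ_s,min ≈ 0.923

At the slip threshold m g sin θ = μ_s m g cos θ, so μ_s,min = tan θ.
μ_s,min = tan 42.7° = 0.923.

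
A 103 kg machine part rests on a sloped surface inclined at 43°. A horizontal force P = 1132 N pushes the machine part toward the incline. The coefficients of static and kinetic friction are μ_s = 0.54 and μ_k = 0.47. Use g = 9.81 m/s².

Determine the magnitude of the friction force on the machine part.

f ≈ 139 N (down the incline)

Normal direction: N = m g cos θ + P sin θ = 1511 N.
Along the incline, the net driving force (taking up-slope positive) is P cos θ − m g sin θ = 827.9 − 689.1 = 138.8 N, so equilibrium requires friction f = -138.8 N (down-slope).
Maximum static friction: μ_s N = 0.54 × 1511 = 815.9 N.
|f_req| = 138.8 ≤ 815.9 N → the machine part is in equilibrium; friction equals the required value.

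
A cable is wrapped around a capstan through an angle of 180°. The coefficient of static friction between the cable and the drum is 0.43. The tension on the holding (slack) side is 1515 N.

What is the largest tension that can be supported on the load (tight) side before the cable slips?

At impending slip the capstan equation gives T₂/T₁ = e^{μβ} with β in radians.
β = 180° × π/180 = 3.142 rad.
e^{μβ} = e^{0.43×3.142} = 3.861.
T₂ = T₁ · e^{μβ} = 1515 × 3.861 = 5850 N.

T_max ≈ 5850 N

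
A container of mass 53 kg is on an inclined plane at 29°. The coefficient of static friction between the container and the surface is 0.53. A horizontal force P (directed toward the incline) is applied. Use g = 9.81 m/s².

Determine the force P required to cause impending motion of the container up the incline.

At impending motion up the slope, friction acts down-slope at its limit: f = μ_s N.
Perpendicular to the incline: N = m g cos θ + P sin θ.
Along the incline: P cos θ = m g sin θ + μ_s N = m g sin θ + μ_s (m g cos θ + P sin θ).
Solving, P (cos θ − μ_s sin θ) = m g (sin θ + μ_s cos θ), so P = 53×9.81×(sin 29° + 0.53 cos 29°)/(cos 29° − 0.53 sin 29°) = 520×0.9484/0.6177 = 798 N.

P ≈ 798 N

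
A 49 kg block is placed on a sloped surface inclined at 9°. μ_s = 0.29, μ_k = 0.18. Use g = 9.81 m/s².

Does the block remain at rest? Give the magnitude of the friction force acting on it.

f ≈ 75.2 N

N = m g cos θ = 475 N.
Down-slope weight component: m g sin θ = 75.2 N.
μ_s N = 138 N.
75.2 ≤ 138 N, so it stays put; friction = 75.2 N.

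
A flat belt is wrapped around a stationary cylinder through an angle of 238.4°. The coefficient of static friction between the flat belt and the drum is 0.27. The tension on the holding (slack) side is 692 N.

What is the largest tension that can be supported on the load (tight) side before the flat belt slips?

At impending slip the capstan equation gives T₂/T₁ = e^{μβ} with β in radians.
β = 238.4° × π/180 = 4.161 rad.
e^{μβ} = e^{0.27×4.161} = 3.075.
T₂ = T₁ · e^{μβ} = 692 × 3.075 = 2130 N.

T_max ≈ 2130 N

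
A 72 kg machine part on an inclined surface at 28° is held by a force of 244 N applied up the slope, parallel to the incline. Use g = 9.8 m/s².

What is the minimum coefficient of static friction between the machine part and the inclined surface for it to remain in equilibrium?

μ_s,min ≈ 0.14

N = m g cos θ = 623 N.
Friction must make up the shortfall along the incline: f = m g sin θ − P = 331.3 − 244 = 87.26 N.
At the threshold f = μ_s N, so μ_s,min = 87.26/623 = 0.14.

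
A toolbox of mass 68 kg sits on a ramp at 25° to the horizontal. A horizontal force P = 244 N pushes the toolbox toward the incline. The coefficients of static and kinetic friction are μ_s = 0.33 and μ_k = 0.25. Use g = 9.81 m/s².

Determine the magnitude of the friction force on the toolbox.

f ≈ 60.8 N (up the incline)

Resolve perpendicular to the incline: N = m g cos θ + P sin θ = 68×9.81×cos 25° + 244×sin 25° = 707.7 N.
Along the incline, the net driving force (taking up-slope positive) is P cos θ − m g sin θ = 221.1 − 281.9 = -60.78 N, so equilibrium requires friction f = 60.78 N (up-slope).
The limit of static friction is μ_s N = 233.5 N.
|f_req| = 60.78 ≤ 233.5 N → the toolbox is in equilibrium; friction equals the required value.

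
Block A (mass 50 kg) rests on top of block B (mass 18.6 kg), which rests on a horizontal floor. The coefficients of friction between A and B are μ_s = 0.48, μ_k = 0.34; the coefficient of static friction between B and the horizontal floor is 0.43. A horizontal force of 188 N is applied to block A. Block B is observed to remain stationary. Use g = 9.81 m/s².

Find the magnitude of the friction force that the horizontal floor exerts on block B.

Between the blocks, N₁ = m_A g = 490.5 N.
So the A–B interface can sustain at most μ_s N₁ = 235.4 N of static friction.
Since P = 188 N ≤ 235.4 N, A does not slip on B; friction on A equals P = 188 N.
By Newton's third law B feels 188 N forward from A. With B stationary, the floor's static friction on B balances it: f₂ = 188 N (well within μ_s(m_A+m_B)g = 289.4 N).

f ≈ 188 N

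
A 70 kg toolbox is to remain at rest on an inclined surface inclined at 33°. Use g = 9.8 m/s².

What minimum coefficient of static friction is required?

μ_s,min ≈ 0.649

At the slip threshold m g sin θ = μ_s m g cos θ, so μ_s,min = tan θ.
μ_s,min = tan 33° = 0.649.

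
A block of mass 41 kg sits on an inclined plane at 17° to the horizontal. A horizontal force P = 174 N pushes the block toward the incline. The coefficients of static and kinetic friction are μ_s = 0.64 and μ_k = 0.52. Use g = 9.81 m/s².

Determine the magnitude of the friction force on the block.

f ≈ 48.8 N (down the incline)

Normal direction: N = m g cos θ + P sin θ = 435.5 N.
Along the incline, the net driving force (taking up-slope positive) is P cos θ − m g sin θ = 166.4 − 117.6 = 48.8 N, so equilibrium requires friction f = -48.8 N (down-slope).
The limit of static friction is μ_s N = 278.7 N.
|f_req| = 48.8 ≤ 278.7 N → the block is in equilibrium; friction equals the required value.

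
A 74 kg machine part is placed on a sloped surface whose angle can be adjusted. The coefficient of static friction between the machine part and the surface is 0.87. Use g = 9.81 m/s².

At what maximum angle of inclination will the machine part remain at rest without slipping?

θ_max ≈ 41°

At the slip threshold, m g sin θ = μ_s · m g cos θ, so tan θ = μ_s.
θ_max = arctan(0.87) = 41°.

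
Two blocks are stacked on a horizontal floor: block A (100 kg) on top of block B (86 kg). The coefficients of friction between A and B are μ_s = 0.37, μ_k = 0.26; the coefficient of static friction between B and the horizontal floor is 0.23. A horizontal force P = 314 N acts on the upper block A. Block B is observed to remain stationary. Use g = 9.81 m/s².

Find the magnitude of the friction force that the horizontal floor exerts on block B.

Between the blocks, N₁ = m_A g = 981 N.
So the A–B interface can sustain at most μ_s N₁ = 363 N of static friction.
Since P = 314 N ≤ 363 N, A does not slip on B; friction on A equals P = 314 N.
B experiences an equal 314 N forward from A (third law). B is in equilibrium, so the floor supplies f₂ = 314 N of static friction (limit μ_s(m_A+m_B)g = 419.7 N, not exceeded).

f ≈ 314 N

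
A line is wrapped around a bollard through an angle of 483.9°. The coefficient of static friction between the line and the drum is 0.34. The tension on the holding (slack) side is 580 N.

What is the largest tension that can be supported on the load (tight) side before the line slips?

At impending slip the capstan equation gives T₂/T₁ = e^{μβ} with β in radians.
β = 483.9° × π/180 = 8.446 rad.
e^{μβ} = e^{0.34×8.446} = 17.66.
T₂ = T₁ · e^{μβ} = 580 × 17.66 = 10200 N.

T_max ≈ 10200 N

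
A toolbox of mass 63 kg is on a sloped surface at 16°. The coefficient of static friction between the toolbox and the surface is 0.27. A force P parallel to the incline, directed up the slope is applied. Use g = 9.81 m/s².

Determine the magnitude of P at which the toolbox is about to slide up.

P ≈ 331 N

At impending motion up the slope, friction acts down-slope at its limit: f = μ_s N.
P is parallel to the surface, so N = m g cos θ = 594 N.
Along the incline: P = m g sin θ + μ_s N = 170 + 0.27×594 = 331 N.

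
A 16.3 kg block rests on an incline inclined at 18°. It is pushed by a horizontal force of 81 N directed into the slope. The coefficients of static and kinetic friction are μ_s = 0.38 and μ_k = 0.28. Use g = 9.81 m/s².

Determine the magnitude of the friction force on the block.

f ≈ 27.6 N (down the incline)

Resolve perpendicular to the incline: N = m g cos θ + P sin θ = 16.3×9.81×cos 18° + 81×sin 18° = 177.1 N.
Along the incline, the net driving force (taking up-slope positive) is P cos θ − m g sin θ = 77.04 − 49.41 = 27.62 N, so equilibrium requires friction f = -27.62 N (down-slope).
Maximum static friction: μ_s N = 0.38 × 177.1 = 67.3 N.
|f_req| = 27.62 ≤ 67.3 N → the block is in equilibrium; friction equals the required value.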